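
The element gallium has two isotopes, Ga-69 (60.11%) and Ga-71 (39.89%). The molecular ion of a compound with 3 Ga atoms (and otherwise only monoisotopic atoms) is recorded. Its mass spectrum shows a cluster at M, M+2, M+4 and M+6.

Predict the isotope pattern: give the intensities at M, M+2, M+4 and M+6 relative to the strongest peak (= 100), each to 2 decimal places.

50.23 : 100.00 : 66.36 : 14.68

Expanding (0.6011 + 0.3989)^3:
P(M) = 0.6011^3 = 0.217190
P(M+2) = 3 × 0.6011^2 × 0.3989^1 = 0.432393
P(M+4) = 3 × 0.6011^1 × 0.3989^2 = 0.286943
P(M+6) = 0.3989^3 = 0.063473
The M+2 peak is largest (0.432393); scaling to 100 gives 50.23 : 100.00 : 66.36 : 14.68.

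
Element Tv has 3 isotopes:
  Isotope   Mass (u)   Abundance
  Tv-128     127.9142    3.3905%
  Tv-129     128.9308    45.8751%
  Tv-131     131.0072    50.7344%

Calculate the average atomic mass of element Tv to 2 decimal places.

129.95 u

Ar = Σ fᵢ·mᵢ = 0.033905 × 127.9142 + 0.458751 × 128.9308 + 0.507344 × 131.0072
= 4.33693 + 59.14713 + 66.46572 = 129.94978 u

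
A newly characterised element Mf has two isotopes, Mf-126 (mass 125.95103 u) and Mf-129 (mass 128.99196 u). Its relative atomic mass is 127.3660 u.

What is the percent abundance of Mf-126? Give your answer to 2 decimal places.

53.47%

With x = fraction of Mf-126 (so Mf-129 is 1 − x):
125.95103·x + 128.99196·(1 − x) = 127.3660
(125.95103 − 128.99196)·x = 127.3660 − 128.99196
x = -1.62596 / -3.04093 = 0.53469 → 53.47% Mf-126, 46.53% Mf-129.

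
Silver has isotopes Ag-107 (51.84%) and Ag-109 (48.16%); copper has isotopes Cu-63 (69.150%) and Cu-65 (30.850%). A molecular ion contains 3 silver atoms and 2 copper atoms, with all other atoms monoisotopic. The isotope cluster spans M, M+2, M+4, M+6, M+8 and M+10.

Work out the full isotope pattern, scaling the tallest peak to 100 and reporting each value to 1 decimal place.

19.0 : 69.7 : 100.0 : 69.5 : 23.3 : 3.0

Silver pattern (n=3): 0.13931407 : 0.38827347 : 0.36071085 : 0.11170161
Copper pattern (n=2): 0.47817225 : 0.4266555 : 0.09517225
Convolve the two distributions (both contribute in 2-u steps):
  M: 0.13931407×0.47817225 = 0.066616
  M+2: 0.13931407×0.4266555 + 0.38827347×0.47817225 = 0.245101
  M+4: 0.13931407×0.09517225 + 0.38827347×0.4266555 + 0.36071085×0.47817225 = 0.351400
  M+6: 0.38827347×0.09517225 + 0.36071085×0.4266555 + 0.11170161×0.47817225 = 0.244265
  M+8: 0.36071085×0.09517225 + 0.11170161×0.4266555 = 0.081988
  M+10: 0.11170161×0.09517225 = 0.010631
Scale to base peak (0.351400) = 100: 19.0 : 69.7 : 100.0 : 69.5 : 23.3 : 3.0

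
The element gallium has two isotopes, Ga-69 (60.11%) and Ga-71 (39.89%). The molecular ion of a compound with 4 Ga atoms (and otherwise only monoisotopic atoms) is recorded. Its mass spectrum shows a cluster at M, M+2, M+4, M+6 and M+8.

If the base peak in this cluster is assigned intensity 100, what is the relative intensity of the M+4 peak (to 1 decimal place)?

Term probabilities: M 0.1306, M+2 0.3465, M+4 0.3450, M+6 0.1526, M+8 0.0253. Base peak = M+2.
P(M+2) = C(4,1) × 0.6011^3 × 0.3989^1 = 4 × 0.21719018 × 0.3989 = 0.346549 (base)
P(M+4) = C(4,2) × 0.6011^2 × 0.3989^2 = 6 × 0.36132121 × 0.15912121 = 0.344963
Relative intensity = 0.344963 / 0.346549 × 100 = 99.5

99.5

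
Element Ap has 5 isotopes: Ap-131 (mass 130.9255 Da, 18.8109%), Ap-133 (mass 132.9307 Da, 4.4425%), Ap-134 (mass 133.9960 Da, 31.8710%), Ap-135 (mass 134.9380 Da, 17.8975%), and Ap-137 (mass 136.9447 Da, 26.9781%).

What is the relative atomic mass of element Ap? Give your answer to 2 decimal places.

The abundance-weighted mean is 0.188109 × 130.9255 + 0.044425 × 132.9307 + 0.318710 × 133.9960 + 0.178975 × 134.9380 + 0.269781 × 136.9447
= 24.62826 + 5.90545 + 42.70587 + 24.15053 + 36.94508 = 134.33519 Da

134.34 Da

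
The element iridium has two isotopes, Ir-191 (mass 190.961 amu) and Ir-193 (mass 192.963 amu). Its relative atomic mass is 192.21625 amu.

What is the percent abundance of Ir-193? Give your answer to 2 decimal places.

Let x be the fractional abundance of Ir-191; then Ir-193 has abundance 1 − x.
190.961·x + 192.963·(1 − x) = 192.21625
(190.961 − 192.963)·x = 192.21625 − 192.963
x = -0.74675 / -2.002 = 0.37300 → 37.30% Ir-191, 62.70% Ir-193.

62.70%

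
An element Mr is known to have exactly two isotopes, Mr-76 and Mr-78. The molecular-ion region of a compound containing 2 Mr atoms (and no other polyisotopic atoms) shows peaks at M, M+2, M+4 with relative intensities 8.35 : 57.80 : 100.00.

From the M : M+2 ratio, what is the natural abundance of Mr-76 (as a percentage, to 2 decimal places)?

22.42%

If p is the fraction of Mr that is Mr-76, then I(M+2)/I(M) = [C(2,1)·p^1·(1−p)] / p^2 = 2·(1−p)/p = 57.80/8.35 = 6.9222
(1−p)/p = 6.9222/2 = 3.4611  ⇒  p = 1/(1 + 3.4611) = 0.2242
Mr-76: 22.42%, Mr-78: 77.58%.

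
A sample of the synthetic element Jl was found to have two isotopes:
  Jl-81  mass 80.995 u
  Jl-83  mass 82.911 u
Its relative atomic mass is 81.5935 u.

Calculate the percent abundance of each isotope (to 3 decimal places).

Writing the weighted mean with unknown fraction x of Jl-81:
80.995·x + 82.911·(1 − x) = 81.5935
(80.995 − 82.911)·x = 81.5935 − 82.911
x = -1.3175 / -1.916 = 0.68763 → 68.763% Jl-81, 31.237% Jl-83.

Jl-81: 68.763%, Jl-83: 31.237%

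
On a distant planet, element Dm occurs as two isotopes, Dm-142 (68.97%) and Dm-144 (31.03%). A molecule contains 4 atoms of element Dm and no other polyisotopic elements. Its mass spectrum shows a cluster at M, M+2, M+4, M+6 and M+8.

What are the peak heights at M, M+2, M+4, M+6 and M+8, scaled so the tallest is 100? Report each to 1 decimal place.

55.6 : 100.0 : 67.5 : 20.2 : 2.3

The 4 Dm atoms are independent, so intensities follow the terms of (0.6897 + 0.3103)^4.
P(M) = 0.6897^4 = 0.226277
P(M+2) = 4 × 0.6897^3 × 0.3103^1 = 0.407214
P(M+4) = 6 × 0.6897^2 × 0.3103^2 = 0.274812
P(M+6) = 4 × 0.6897^1 × 0.3103^3 = 0.082426
P(M+8) = 0.3103^4 = 0.009271
The M+2 peak is largest (0.407214); scaling to 100 gives 55.6 : 100.0 : 67.5 : 20.2 : 2.3.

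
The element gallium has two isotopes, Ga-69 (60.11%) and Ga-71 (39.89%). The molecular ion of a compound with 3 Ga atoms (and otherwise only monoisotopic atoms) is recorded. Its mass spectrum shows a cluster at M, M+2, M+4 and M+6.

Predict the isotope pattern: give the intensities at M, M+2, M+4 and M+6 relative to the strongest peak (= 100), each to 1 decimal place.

50.2 : 100.0 : 66.4 : 14.7

Expanding (0.6011 + 0.3989)^3:
P(M) = 0.6011^3 = 0.217190
P(M+2) = 3 × 0.6011^2 × 0.3989^1 = 0.432393
P(M+4) = 3 × 0.6011^1 × 0.3989^2 = 0.286943
P(M+6) = 0.3989^3 = 0.063473
The M+2 peak is largest (0.432393); scaling to 100 gives 50.2 : 100.0 : 66.4 : 14.7.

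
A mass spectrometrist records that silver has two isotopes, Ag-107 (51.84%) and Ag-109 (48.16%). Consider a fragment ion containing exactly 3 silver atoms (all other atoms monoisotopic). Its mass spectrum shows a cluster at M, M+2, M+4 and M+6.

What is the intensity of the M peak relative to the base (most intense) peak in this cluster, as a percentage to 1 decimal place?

35.9%

(0.5184 + 0.4816)^3 gives M 0.1393, M+2 0.3883, M+4 0.3607, M+6 0.1117; the largest is M+2.
P(M+2) = C(3,1) × 0.5184^2 × 0.4816^1 = 3 × 0.26873856 × 0.4816 = 0.388273 (base)
P(M) = C(3,0) × 0.5184^3 × 0.4816^0 = 1 × 0.13931407 × 1.0000 = 0.139314
Relative intensity = 0.139314 / 0.388273 × 100 = 35.9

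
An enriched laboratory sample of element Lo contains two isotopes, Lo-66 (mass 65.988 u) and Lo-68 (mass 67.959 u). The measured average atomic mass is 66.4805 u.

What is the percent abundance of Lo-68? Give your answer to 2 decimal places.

Writing the weighted mean with unknown fraction x of Lo-66:
65.988·x + 67.959·(1 − x) = 66.4805
(65.988 − 67.959)·x = 66.4805 − 67.959
x = -1.4785 / -1.971 = 0.75013 → 75.01% Lo-66, 24.99% Lo-68.

24.99%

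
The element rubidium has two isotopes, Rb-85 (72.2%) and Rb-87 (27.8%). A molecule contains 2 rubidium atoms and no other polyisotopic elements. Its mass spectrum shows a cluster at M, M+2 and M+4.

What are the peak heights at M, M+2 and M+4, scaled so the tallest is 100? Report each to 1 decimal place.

Expanding (0.722 + 0.278)^2:
P(M) = 0.722^2 = 0.521284
P(M+2) = 2 × 0.722^1 × 0.278^1 = 0.401432
P(M+4) = 0.278^2 = 0.077284
The M peak is largest (0.521284); scaling to 100 gives 100.0 : 77.0 : 14.8.

100.0 : 77.0 : 14.8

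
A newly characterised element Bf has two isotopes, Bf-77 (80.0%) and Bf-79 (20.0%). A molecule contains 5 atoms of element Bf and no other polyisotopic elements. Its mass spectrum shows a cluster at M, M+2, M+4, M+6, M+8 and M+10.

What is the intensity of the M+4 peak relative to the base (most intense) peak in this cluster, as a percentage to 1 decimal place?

(0.800 + 0.200)^5 gives M 0.3277, M+2 0.4096, M+4 0.2048, M+6 0.0512, M+8 0.0064, M+10 0.0003; the largest is M+2.
P(M+2) = C(5,1) × 0.800^4 × 0.200^1 = 5 × 0.4096 × 0.2000 = 0.409600 (base)
P(M+4) = C(5,2) × 0.800^3 × 0.200^2 = 10 × 0.5120 × 0.0400 = 0.204800
Relative intensity = 0.204800 / 0.409600 × 100 = 50.0

50.0%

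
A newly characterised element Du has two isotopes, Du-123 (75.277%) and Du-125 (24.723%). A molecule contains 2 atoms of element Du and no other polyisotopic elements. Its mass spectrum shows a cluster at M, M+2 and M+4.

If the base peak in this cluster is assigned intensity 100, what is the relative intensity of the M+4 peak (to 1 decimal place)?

10.8

Binomial terms of (0.75277 + 0.24723)^2: M 0.5667, M+2 0.3722, M+4 0.0611 → M is the base peak.
P(M) = C(2,0) × 0.75277^2 × 0.24723^0 = 1 × 0.56666267 × 1.0000 = 0.566663 (base)
P(M+4) = C(2,2) × 0.75277^0 × 0.24723^2 = 1 × 1.0000 × 0.06112267 = 0.061123
Relative intensity = 0.061123 / 0.566663 × 100 = 10.8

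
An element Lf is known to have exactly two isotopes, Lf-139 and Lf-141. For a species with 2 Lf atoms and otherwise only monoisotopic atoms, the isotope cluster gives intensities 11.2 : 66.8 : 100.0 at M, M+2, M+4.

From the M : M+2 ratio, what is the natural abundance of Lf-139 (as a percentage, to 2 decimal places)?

Let p = fractional abundance of Lf-139. I(M+2)/I(M) = [C(2,1)·p^1·(1−p)] / p^2 = 2·(1−p)/p = 66.8/11.2 = 5.9643
(1−p)/p = 5.9643/2 = 2.9821  ⇒  p = 1/(1 + 2.9821) = 0.2511
Lf-139: 25.11%, Lf-141: 74.89%.

25.11%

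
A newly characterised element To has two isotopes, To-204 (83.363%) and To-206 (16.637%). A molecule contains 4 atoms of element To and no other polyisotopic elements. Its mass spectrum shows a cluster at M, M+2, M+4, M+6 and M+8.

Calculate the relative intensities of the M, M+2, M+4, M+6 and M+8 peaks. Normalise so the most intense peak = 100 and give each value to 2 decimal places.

Each To atom is independently To-204 (p = 0.83363) or To-206 (q = 0.16637); the cluster is the binomial expansion (p + q)^4.
P(M) = 0.83363^4 = 0.482940
P(M+2) = 4 × 0.83363^3 × 0.16637^1 = 0.385527
P(M+4) = 6 × 0.83363^2 × 0.16637^2 = 0.115411
P(M+6) = 4 × 0.83363^1 × 0.16637^3 = 0.015355
P(M+8) = 0.16637^4 = 0.000766
The M peak is largest (0.482940); scaling to 100 gives 100.00 : 79.83 : 23.90 : 3.18 : 0.16.

100.00 : 79.83 : 23.90 : 3.18 : 0.16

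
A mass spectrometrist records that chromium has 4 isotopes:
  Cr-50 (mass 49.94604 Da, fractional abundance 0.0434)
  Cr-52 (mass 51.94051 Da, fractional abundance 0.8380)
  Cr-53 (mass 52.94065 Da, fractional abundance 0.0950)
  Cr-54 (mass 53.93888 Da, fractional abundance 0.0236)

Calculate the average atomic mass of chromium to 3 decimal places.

Weight each isotope mass by its fractional abundance: 0.0434 × 49.94604 + 0.8380 × 51.94051 + 0.0950 × 52.94065 + 0.0236 × 53.93888
= 2.167658 + 43.526147 + 5.029362 + 1.272958 = 51.996125 Da

51.996 Da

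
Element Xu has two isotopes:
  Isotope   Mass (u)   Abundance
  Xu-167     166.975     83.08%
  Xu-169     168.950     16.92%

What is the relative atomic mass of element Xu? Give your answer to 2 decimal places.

167.31 u

Weight each isotope mass by its fractional abundance: 0.8308 × 166.975 + 0.1692 × 168.950
= 138.7228 + 28.5863 = 167.3091 u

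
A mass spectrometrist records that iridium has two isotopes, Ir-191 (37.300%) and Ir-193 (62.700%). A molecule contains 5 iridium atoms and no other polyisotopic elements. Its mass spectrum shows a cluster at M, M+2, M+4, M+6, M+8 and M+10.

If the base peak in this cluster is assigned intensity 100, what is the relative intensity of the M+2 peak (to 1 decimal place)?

17.7

Binomial terms of (0.37300 + 0.62700)^5: M 0.0072, M+2 0.0607, M+4 0.2040, M+6 0.3429, M+8 0.2882, M+10 0.0969 → M+6 is the base peak.
P(M+6) = C(5,3) × 0.37300^2 × 0.62700^3 = 10 × 0.139129 × 0.24649188 = 0.342942 (base)
P(M+2) = C(5,1) × 0.37300^4 × 0.62700^1 = 5 × 0.01935688 × 0.6270 = 0.060684
Relative intensity = 0.060684 / 0.342942 × 100 = 17.7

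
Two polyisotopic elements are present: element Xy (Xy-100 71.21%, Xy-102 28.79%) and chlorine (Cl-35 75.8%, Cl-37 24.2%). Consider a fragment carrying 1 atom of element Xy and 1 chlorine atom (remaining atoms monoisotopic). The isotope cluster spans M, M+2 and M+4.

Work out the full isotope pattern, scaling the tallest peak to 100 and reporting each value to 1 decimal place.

Element Xy pattern (n=1): 0.7121 : 0.2879
Chlorine pattern (n=1): 0.7580 : 0.2420
Convolve the two distributions (both contribute in 2-u steps):
  M: 0.7121×0.7580 = 0.539772
  M+2: 0.7121×0.2420 + 0.2879×0.7580 = 0.390556
  M+4: 0.2879×0.2420 = 0.069672
Scale to base peak (0.539772) = 100: 100.0 : 72.4 : 12.9

100.0 : 72.4 : 12.9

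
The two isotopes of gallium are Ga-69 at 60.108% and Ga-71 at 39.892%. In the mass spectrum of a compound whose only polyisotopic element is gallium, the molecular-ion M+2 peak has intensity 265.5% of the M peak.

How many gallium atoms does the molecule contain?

4

The M+2/M ratio from n Ga atoms is n · q/p = n · 0.39892/0.60108.
n = 2.655 × 0.60108/0.39892 = 4.00 ≈ 4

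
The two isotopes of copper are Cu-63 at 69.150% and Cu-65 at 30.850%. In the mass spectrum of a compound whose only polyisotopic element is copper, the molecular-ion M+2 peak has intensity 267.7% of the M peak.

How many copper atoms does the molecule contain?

6

With n Cu atoms, P(M+2)/P(M) = C(n,1)·p^(n−1)q / p^n = n·q/p = n · 0.30850/0.69150.
n = 2.677 × 0.69150/0.30850 = 6.00 ≈ 6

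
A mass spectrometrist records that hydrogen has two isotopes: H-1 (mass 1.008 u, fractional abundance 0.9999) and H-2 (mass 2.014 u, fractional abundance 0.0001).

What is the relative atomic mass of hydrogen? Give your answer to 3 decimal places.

Average mass = Σ (abundance × isotope mass) = 0.9999 × 1.008 + 0.0001 × 2.014
= 1.0079 + 0.0002 = 1.0081 u

1.008 u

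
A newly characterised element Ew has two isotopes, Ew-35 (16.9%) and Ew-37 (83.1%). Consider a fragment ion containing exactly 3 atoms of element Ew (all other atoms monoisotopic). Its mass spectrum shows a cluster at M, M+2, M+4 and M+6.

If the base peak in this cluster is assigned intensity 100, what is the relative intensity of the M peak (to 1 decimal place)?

0.8

(0.169 + 0.831)^3 gives M 0.0048, M+2 0.0712, M+4 0.3501, M+6 0.5739; the largest is M+6.
P(M+6) = C(3,3) × 0.169^0 × 0.831^3 = 1 × 1.0000 × 0.57385619 = 0.573856 (base)
P(M) = C(3,0) × 0.169^3 × 0.831^0 = 1 × 0.00482681 × 1.0000 = 0.004827
Relative intensity = 0.004827 / 0.573856 × 100 = 0.8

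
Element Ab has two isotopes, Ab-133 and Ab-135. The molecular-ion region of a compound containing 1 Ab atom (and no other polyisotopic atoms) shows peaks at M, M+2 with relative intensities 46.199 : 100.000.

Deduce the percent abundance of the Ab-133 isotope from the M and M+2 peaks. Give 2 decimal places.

31.60%

If p is the fraction of Ab that is Ab-133, then I(M+2)/I(M) = [C(1,1)·p^0·(1−p)] / p^1 = 1·(1−p)/p = 100.000/46.199 = 2.1645
(1−p)/p = 2.1645/1 = 2.1645  ⇒  p = 1/(1 + 2.1645) = 0.3160
Ab-133: 31.60%, Ab-135: 68.40%.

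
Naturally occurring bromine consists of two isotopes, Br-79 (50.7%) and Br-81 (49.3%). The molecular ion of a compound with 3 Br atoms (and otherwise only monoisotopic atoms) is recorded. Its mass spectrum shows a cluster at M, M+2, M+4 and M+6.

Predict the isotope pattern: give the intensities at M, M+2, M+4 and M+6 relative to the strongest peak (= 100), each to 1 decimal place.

34.3 : 100.0 : 97.2 : 31.5

Expanding (0.507 + 0.493)^3:
P(M) = 0.507^3 = 0.130324
P(M+2) = 3 × 0.507^2 × 0.493^1 = 0.380175
P(M+4) = 3 × 0.507^1 × 0.493^2 = 0.369678
P(M+6) = 0.493^3 = 0.119823
The M+2 peak is largest (0.380175); scaling to 100 gives 34.3 : 100.0 : 97.2 : 31.5.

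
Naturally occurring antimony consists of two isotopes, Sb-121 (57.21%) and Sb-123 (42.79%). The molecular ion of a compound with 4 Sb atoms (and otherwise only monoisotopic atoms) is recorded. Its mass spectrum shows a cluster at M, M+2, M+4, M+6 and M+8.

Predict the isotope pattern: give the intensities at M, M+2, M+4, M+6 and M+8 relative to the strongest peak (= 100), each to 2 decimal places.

Each Sb atom is independently Sb-121 (p = 0.5721) or Sb-123 (q = 0.4279); the cluster is the binomial expansion (p + q)^4.
P(M) = 0.5721^4 = 0.107124
P(M+2) = 4 × 0.5721^3 × 0.4279^1 = 0.320493
P(M+4) = 6 × 0.5721^2 × 0.4279^2 = 0.359567
P(M+6) = 4 × 0.5721^1 × 0.4279^3 = 0.179291
P(M+8) = 0.4279^4 = 0.033525
The M+4 peak is largest (0.359567); scaling to 100 gives 29.79 : 89.13 : 100.00 : 49.86 : 9.32.

29.79 : 89.13 : 100.00 : 49.86 : 9.32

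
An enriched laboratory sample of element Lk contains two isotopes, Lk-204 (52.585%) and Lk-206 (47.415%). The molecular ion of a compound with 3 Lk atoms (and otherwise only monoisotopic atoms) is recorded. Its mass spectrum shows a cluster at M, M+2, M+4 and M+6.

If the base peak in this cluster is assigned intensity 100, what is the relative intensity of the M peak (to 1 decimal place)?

Binomial terms of (0.52585 + 0.47415)^3: M 0.1454, M+2 0.3933, M+4 0.3547, M+6 0.1066 → M+2 is the base peak.
P(M+2) = C(3,1) × 0.52585^2 × 0.47415^1 = 3 × 0.27651822 × 0.47415 = 0.393333 (base)
P(M) = C(3,0) × 0.52585^3 × 0.47415^0 = 1 × 0.14540711 × 1.0000 = 0.145407
Relative intensity = 0.145407 / 0.393333 × 100 = 37.0

37.0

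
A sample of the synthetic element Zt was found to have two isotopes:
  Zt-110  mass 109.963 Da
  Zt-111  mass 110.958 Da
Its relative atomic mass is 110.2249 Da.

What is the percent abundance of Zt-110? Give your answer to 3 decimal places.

73.678%

Writing the weighted mean with unknown fraction x of Zt-110:
109.963·x + 110.958·(1 − x) = 110.2249
(109.963 − 110.958)·x = 110.2249 − 110.958
x = -0.7331 / -0.995 = 0.73678 → 73.678% Zt-110, 26.322% Zt-111.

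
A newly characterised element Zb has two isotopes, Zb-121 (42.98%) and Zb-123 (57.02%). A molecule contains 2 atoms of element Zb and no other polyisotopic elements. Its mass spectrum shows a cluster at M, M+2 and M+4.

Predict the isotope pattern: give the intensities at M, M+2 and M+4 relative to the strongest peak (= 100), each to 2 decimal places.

37.69 : 100.00 : 66.33

Each Zb atom is independently Zb-121 (p = 0.4298) or Zb-123 (q = 0.5702); the cluster is the binomial expansion (p + q)^2.
P(M) = 0.4298^2 = 0.184728
P(M+2) = 2 × 0.4298^1 × 0.5702^1 = 0.490144
P(M+4) = 0.5702^2 = 0.325128
The M+2 peak is largest (0.490144); scaling to 100 gives 37.69 : 100.00 : 66.33.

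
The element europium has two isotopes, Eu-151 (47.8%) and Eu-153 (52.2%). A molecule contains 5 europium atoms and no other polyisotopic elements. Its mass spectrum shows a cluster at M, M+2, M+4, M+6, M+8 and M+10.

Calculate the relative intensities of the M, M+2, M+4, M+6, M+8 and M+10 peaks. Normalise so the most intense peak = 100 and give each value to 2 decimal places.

Expanding (0.478 + 0.522)^5:
P(M) = 0.478^5 = 0.024954
P(M+2) = 5 × 0.478^4 × 0.522^1 = 0.136255
P(M+4) = 10 × 0.478^3 × 0.522^2 = 0.297594
P(M+6) = 10 × 0.478^2 × 0.522^3 = 0.324988
P(M+8) = 5 × 0.478^1 × 0.522^4 = 0.177452
P(M+10) = 0.522^5 = 0.038757
The M+6 peak is largest (0.324988); scaling to 100 gives 7.68 : 41.93 : 91.57 : 100.00 : 54.60 : 11.93.

7.68 : 41.93 : 91.57 : 100.00 : 54.60 : 11.93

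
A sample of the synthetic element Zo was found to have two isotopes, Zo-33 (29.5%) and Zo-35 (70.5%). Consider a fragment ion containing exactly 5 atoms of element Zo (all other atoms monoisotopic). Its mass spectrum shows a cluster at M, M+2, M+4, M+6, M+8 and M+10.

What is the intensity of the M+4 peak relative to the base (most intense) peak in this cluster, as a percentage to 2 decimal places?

35.02%

Binomial terms of (0.295 + 0.705)^5: M 0.0022, M+2 0.0267, M+4 0.1276, M+6 0.3049, M+8 0.3644, M+10 0.1742 → M+8 is the base peak.
P(M+8) = C(5,4) × 0.295^1 × 0.705^4 = 5 × 0.2950 × 0.24703385 = 0.364375 (base)
P(M+4) = C(5,2) × 0.295^3 × 0.705^2 = 10 × 0.02567237 × 0.497025 = 0.127598
Relative intensity = 0.127598 / 0.364375 × 100 = 35.02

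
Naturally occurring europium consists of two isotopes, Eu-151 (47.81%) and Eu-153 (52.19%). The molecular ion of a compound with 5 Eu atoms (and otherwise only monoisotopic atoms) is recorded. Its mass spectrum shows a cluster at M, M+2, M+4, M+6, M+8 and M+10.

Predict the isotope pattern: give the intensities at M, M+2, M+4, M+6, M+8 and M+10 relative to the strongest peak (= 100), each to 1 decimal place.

7.7 : 42.0 : 91.6 : 100.0 : 54.6 : 11.9

The 5 Eu atoms are independent, so intensities follow the terms of (0.4781 + 0.5219)^5.
P(M) = 0.4781^5 = 0.024980
P(M+2) = 5 × 0.4781^4 × 0.5219^1 = 0.136343
P(M+4) = 10 × 0.4781^3 × 0.5219^2 = 0.297667
P(M+6) = 10 × 0.4781^2 × 0.5219^3 = 0.324937
P(M+8) = 5 × 0.4781^1 × 0.5219^4 = 0.177353
P(M+10) = 0.5219^5 = 0.038720
The M+6 peak is largest (0.324937); scaling to 100 gives 7.7 : 42.0 : 91.6 : 100.0 : 54.6 : 11.9.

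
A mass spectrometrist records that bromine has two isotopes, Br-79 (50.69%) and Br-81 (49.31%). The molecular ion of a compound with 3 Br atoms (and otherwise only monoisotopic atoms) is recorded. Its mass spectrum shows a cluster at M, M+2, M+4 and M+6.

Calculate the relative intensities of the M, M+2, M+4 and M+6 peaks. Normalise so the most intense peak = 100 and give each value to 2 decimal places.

34.27 : 100.00 : 97.28 : 31.54

Each Br atom is independently Br-79 (p = 0.5069) or Br-81 (q = 0.4931); the cluster is the binomial expansion (p + q)^3.
P(M) = 0.5069^3 = 0.130247
P(M+2) = 3 × 0.5069^2 × 0.4931^1 = 0.380103
P(M+4) = 3 × 0.5069^1 × 0.4931^2 = 0.369755
P(M+6) = 0.4931^3 = 0.119896
The M+2 peak is largest (0.380103); scaling to 100 gives 34.27 : 100.00 : 97.28 : 31.54.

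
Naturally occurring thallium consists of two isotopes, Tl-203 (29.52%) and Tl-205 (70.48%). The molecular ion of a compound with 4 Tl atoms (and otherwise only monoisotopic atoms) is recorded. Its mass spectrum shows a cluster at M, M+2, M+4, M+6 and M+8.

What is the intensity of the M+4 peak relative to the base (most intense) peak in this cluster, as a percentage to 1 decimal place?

62.8%

(0.2952 + 0.7048)^4 gives M 0.0076, M+2 0.0725, M+4 0.2597, M+6 0.4134, M+8 0.2468; the largest is M+6.
P(M+6) = C(4,3) × 0.2952^1 × 0.7048^3 = 4 × 0.2952 × 0.35010449 = 0.413403 (base)
P(M+4) = C(4,2) × 0.2952^2 × 0.7048^2 = 6 × 0.08714304 × 0.49674304 = 0.259726
Relative intensity = 0.259726 / 0.413403 × 100 = 62.8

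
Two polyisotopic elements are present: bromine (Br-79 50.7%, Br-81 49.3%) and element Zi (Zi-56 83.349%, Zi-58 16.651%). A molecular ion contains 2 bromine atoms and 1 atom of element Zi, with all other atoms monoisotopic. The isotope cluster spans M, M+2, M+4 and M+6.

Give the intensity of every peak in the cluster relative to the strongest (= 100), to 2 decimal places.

Bromine pattern (n=2): 0.257049 : 0.499902 : 0.243049
Element Zi pattern (n=1): 0.83349 : 0.16651
Convolve the two distributions (both contribute in 2-u steps):
  M: 0.257049×0.83349 = 0.214248
  M+2: 0.257049×0.16651 + 0.499902×0.83349 = 0.459465
  M+4: 0.499902×0.16651 + 0.243049×0.83349 = 0.285818
  M+6: 0.243049×0.16651 = 0.040470
Scale to base peak (0.459465) = 100: 46.63 : 100.00 : 62.21 : 8.81

46.63 : 100.00 : 62.21 : 8.81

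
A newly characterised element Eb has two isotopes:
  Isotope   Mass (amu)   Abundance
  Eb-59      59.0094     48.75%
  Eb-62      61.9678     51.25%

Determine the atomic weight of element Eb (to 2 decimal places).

60.53 amu

Weight each isotope mass by its fractional abundance: 0.4875 × 59.0094 + 0.5125 × 61.9678
= 28.76708 + 31.75850 = 60.52558 amu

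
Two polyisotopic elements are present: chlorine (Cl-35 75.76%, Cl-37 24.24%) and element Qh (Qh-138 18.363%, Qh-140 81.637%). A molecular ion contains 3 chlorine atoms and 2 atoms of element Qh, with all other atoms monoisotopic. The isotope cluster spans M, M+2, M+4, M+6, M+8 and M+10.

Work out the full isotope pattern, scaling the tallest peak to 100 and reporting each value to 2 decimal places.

3.50 : 34.44 : 100.00 : 75.98 : 22.24 : 2.26

Chlorine pattern (n=3): 0.4348304 : 0.41738208 : 0.13354464 : 0.01424288
Element Qh pattern (n=2): 0.03371998 : 0.29982005 : 0.66645998
Convolve the two distributions (both contribute in 2-u steps):
  M: 0.4348304×0.03371998 = 0.014662
  M+2: 0.4348304×0.29982005 + 0.41738208×0.03371998 = 0.144445
  M+4: 0.4348304×0.66645998 + 0.41738208×0.29982005 + 0.13354464×0.03371998 = 0.419440
  M+6: 0.41738208×0.66645998 + 0.13354464×0.29982005 + 0.01424288×0.03371998 = 0.318688
  M+8: 0.13354464×0.66645998 + 0.01424288×0.29982005 = 0.093272
  M+10: 0.01424288×0.66645998 = 0.009492
Scale to base peak (0.419440) = 100: 3.50 : 34.44 : 100.00 : 75.98 : 22.24 : 2.26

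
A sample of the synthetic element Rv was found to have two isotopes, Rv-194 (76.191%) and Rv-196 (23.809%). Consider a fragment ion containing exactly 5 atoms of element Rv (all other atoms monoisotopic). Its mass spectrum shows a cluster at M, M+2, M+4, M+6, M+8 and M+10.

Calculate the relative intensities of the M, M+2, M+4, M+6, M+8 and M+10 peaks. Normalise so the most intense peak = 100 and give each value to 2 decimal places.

64.00 : 100.00 : 62.50 : 19.53 : 3.05 : 0.19

Expanding (0.76191 + 0.23809)^5:
P(M) = 0.76191^5 = 0.256755
P(M+2) = 5 × 0.76191^4 × 0.23809^1 = 0.401168
P(M+4) = 10 × 0.76191^3 × 0.23809^2 = 0.250723
P(M+6) = 10 × 0.76191^2 × 0.23809^3 = 0.078349
P(M+8) = 5 × 0.76191^1 × 0.23809^4 = 0.012242
P(M+10) = 0.23809^5 = 0.000765
The M+2 peak is largest (0.401168); scaling to 100 gives 64.00 : 100.00 : 62.50 : 19.53 : 3.05 : 0.19.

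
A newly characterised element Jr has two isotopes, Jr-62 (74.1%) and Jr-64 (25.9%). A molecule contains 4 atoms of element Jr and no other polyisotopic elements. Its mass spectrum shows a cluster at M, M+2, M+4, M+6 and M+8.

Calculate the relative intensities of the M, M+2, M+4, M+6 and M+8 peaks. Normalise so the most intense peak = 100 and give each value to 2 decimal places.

Each Jr atom is independently Jr-62 (p = 0.741) or Jr-64 (q = 0.259); the cluster is the binomial expansion (p + q)^4.
P(M) = 0.741^4 = 0.301490
P(M+2) = 4 × 0.741^3 × 0.259^1 = 0.421516
P(M+4) = 6 × 0.741^2 × 0.259^2 = 0.220997
P(M+6) = 4 × 0.741^1 × 0.259^3 = 0.051496
P(M+8) = 0.259^4 = 0.004500
The M+2 peak is largest (0.421516); scaling to 100 gives 71.53 : 100.00 : 52.43 : 12.22 : 1.07.

71.53 : 100.00 : 52.43 : 12.22 : 1.07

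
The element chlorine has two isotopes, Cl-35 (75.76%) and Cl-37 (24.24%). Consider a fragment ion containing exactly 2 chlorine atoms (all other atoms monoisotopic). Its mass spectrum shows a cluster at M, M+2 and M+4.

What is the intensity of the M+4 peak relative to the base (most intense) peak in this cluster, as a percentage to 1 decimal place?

Term probabilities: M 0.5740, M+2 0.3673, M+4 0.0588. Base peak = M.
P(M) = C(2,0) × 0.7576^2 × 0.2424^0 = 1 × 0.57395776 × 1.0000 = 0.573958 (base)
P(M+4) = C(2,2) × 0.7576^0 × 0.2424^2 = 1 × 1.0000 × 0.05875776 = 0.058758
Relative intensity = 0.058758 / 0.573958 × 100 = 10.2

10.2%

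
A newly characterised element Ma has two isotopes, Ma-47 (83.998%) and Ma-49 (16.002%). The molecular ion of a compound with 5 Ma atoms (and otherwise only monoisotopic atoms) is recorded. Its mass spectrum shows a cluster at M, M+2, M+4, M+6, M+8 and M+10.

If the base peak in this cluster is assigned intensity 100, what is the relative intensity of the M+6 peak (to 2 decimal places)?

Binomial terms of (0.83998 + 0.16002)^5: M 0.4182, M+2 0.3983, M+4 0.1518, M+6 0.0289, M+8 0.0028, M+10 0.0001 → M is the base peak.
P(M) = C(5,0) × 0.83998^5 × 0.16002^0 = 1 × 0.41816216 × 1.0000 = 0.418162 (base)
P(M+6) = C(5,3) × 0.83998^2 × 0.16002^3 = 10 × 0.7055664 × 0.00409754 = 0.028911
Relative intensity = 0.028911 / 0.418162 × 100 = 6.91

6.91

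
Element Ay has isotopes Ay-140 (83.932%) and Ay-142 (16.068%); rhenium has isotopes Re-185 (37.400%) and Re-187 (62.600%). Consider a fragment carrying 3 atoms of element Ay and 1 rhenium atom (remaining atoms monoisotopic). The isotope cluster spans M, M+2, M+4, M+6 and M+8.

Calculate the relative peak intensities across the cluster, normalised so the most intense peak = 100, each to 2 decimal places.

44.48 : 100.00 : 47.65 : 8.50 : 0.52

Element Ay pattern (n=3): 0.59126574 : 0.33957696 : 0.06500885 : 0.00414845
Rhenium pattern (n=1): 0.3740 : 0.6260
Convolve the two distributions (both contribute in 2-u steps):
  M: 0.59126574×0.3740 = 0.221133
  M+2: 0.59126574×0.6260 + 0.33957696×0.3740 = 0.497134
  M+4: 0.33957696×0.6260 + 0.06500885×0.3740 = 0.236888
  M+6: 0.06500885×0.6260 + 0.00414845×0.3740 = 0.042247
  M+8: 0.00414845×0.6260 = 0.002597
Scale to base peak (0.497134) = 100: 44.48 : 100.00 : 47.65 : 8.50 : 0.52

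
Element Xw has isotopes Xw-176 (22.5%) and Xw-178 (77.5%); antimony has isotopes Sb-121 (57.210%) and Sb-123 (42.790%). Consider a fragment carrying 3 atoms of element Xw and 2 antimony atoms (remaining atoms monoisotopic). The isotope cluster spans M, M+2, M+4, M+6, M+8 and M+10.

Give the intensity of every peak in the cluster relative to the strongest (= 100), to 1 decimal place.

1.0 : 11.8 : 51.7 : 100.0 : 81.1 : 22.9

Element Xw pattern (n=3): 0.01139063 : 0.11770313 : 0.40542188 : 0.46548438
Antimony pattern (n=2): 0.32729841 : 0.48960318 : 0.18309841
Convolve the two distributions (both contribute in 2-u steps):
  M: 0.01139063×0.32729841 = 0.003728
  M+2: 0.01139063×0.48960318 + 0.11770313×0.32729841 = 0.044101
  M+4: 0.01139063×0.18309841 + 0.11770313×0.48960318 + 0.40542188×0.32729841 = 0.192407
  M+6: 0.11770313×0.18309841 + 0.40542188×0.48960318 + 0.46548438×0.32729841 = 0.372399
  M+8: 0.40542188×0.18309841 + 0.46548438×0.48960318 = 0.302135
  M+10: 0.46548438×0.18309841 = 0.085229
Scale to base peak (0.372399) = 100: 1.0 : 11.8 : 51.7 : 100.0 : 81.1 : 22.9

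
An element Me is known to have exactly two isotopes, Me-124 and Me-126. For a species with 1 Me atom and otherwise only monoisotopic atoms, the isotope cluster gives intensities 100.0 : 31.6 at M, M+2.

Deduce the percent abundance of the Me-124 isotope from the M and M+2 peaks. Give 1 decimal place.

If p is the fraction of Me that is Me-124, then I(M+2)/I(M) = [C(1,1)·p^0·(1−p)] / p^1 = 1·(1−p)/p = 31.6/100.0 = 0.3160
(1−p)/p = 0.3160/1 = 0.3160  ⇒  p = 1/(1 + 0.3160) = 0.7599
Me-124: 76.0%, Me-126: 24.0%.

76.0%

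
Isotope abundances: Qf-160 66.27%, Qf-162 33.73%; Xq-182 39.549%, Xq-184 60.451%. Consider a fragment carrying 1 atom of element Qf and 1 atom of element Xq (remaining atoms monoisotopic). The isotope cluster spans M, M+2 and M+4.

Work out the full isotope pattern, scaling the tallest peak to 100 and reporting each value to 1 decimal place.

49.1 : 100.0 : 38.2

Element Qf pattern (n=1): 0.6627 : 0.3373
Element Xq pattern (n=1): 0.39549 : 0.60451
Convolve the two distributions (both contribute in 2-u steps):
  M: 0.6627×0.39549 = 0.262091
  M+2: 0.6627×0.60451 + 0.3373×0.39549 = 0.534008
  M+4: 0.3373×0.60451 = 0.203901
Scale to base peak (0.534008) = 100: 49.1 : 100.0 : 38.2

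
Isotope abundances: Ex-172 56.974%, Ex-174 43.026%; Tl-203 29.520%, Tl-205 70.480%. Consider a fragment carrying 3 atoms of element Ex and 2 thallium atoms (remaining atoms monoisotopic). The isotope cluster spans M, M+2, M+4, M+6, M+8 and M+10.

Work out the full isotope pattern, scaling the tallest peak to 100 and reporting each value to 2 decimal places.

4.65 : 32.72 : 84.73 : 100.00 : 54.89 : 11.41

Element Ex pattern (n=3): 0.18493969 : 0.41899192 : 0.31641708 : 0.07965131
Thallium pattern (n=2): 0.08714304 : 0.41611392 : 0.49674304
Convolve the two distributions (both contribute in 2-u steps):
  M: 0.18493969×0.08714304 = 0.016116
  M+2: 0.18493969×0.41611392 + 0.41899192×0.08714304 = 0.113468
  M+4: 0.18493969×0.49674304 + 0.41899192×0.41611392 + 0.31641708×0.08714304 = 0.293789
  M+6: 0.41899192×0.49674304 + 0.31641708×0.41611392 + 0.07965131×0.08714304 = 0.346738
  M+8: 0.31641708×0.49674304 + 0.07965131×0.41611392 = 0.190322
  M+10: 0.07965131×0.49674304 = 0.039566
Scale to base peak (0.346738) = 100: 4.65 : 32.72 : 84.73 : 100.00 : 54.89 : 11.41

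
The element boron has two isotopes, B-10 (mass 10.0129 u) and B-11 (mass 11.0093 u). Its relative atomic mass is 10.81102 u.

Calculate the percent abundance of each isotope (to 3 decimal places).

Writing the weighted mean with unknown fraction x of B-10:
10.0129·x + 11.0093·(1 − x) = 10.81102
(10.0129 − 11.0093)·x = 10.81102 − 11.0093
x = -0.19828 / -0.9964 = 0.19900 → 19.900% B-10, 80.100% B-11.

B-10: 19.900%, B-11: 80.100%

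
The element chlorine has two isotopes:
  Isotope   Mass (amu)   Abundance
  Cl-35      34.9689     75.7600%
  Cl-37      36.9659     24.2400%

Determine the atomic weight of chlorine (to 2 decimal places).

The abundance-weighted mean is 0.757600 × 34.9689 + 0.242400 × 36.9659
= 26.49244 + 8.96053 = 35.45297 amu

35.45 amu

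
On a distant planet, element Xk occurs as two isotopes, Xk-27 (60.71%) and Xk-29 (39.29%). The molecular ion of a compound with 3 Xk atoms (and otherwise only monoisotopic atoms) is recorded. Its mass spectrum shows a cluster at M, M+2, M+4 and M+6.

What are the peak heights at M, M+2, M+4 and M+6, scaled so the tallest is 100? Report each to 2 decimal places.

Each Xk atom is independently Xk-27 (p = 0.6071) or Xk-29 (q = 0.3929); the cluster is the binomial expansion (p + q)^3.
P(M) = 0.6071^3 = 0.223759
P(M+2) = 3 × 0.6071^2 × 0.3929^1 = 0.434434
P(M+4) = 3 × 0.6071^1 × 0.3929^2 = 0.281155
P(M+6) = 0.3929^3 = 0.060652
The M+2 peak is largest (0.434434); scaling to 100 gives 51.51 : 100.00 : 64.72 : 13.96.

51.51 : 100.00 : 64.72 : 13.96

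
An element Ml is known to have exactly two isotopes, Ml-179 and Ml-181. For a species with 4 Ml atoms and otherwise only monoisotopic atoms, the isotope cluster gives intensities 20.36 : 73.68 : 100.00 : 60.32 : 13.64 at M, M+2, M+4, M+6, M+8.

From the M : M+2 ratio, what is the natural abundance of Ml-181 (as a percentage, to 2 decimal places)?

47.50%

Let p = fractional abundance of Ml-179. I(M+2)/I(M) = [C(4,1)·p^3·(1−p)] / p^4 = 4·(1−p)/p = 73.68/20.36 = 3.6189
(1−p)/p = 3.6189/4 = 0.9047  ⇒  p = 1/(1 + 0.9047) = 0.5250
Ml-179: 52.50%, Ml-181: 47.50%.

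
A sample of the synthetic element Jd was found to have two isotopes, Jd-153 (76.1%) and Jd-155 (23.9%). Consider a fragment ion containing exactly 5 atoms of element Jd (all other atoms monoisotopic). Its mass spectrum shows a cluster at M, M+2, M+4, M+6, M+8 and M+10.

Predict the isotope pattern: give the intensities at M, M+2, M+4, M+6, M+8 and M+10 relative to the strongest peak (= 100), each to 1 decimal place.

63.7 : 100.0 : 62.8 : 19.7 : 3.1 : 0.2

The 5 Jd atoms are independent, so intensities follow the terms of (0.761 + 0.239)^5.
P(M) = 0.761^5 = 0.255225
P(M+2) = 5 × 0.761^4 × 0.239^1 = 0.400780
P(M+4) = 10 × 0.761^3 × 0.239^2 = 0.251739
P(M+6) = 10 × 0.761^2 × 0.239^3 = 0.079061
P(M+8) = 5 × 0.761^1 × 0.239^4 = 0.012415
P(M+10) = 0.239^5 = 0.000780
The M+2 peak is largest (0.400780); scaling to 100 gives 63.7 : 100.0 : 62.8 : 19.7 : 3.1 : 0.2.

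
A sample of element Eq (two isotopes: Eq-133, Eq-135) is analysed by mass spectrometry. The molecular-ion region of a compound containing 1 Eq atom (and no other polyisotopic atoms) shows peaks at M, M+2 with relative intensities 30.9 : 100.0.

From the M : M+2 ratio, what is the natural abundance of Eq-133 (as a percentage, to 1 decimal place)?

If p is the fraction of Eq that is Eq-133, then I(M+2)/I(M) = [C(1,1)·p^0·(1−p)] / p^1 = 1·(1−p)/p = 100.0/30.9 = 3.2362
(1−p)/p = 3.2362/1 = 3.2362  ⇒  p = 1/(1 + 3.2362) = 0.2361
Eq-133: 23.6%, Eq-135: 76.4%.

23.6%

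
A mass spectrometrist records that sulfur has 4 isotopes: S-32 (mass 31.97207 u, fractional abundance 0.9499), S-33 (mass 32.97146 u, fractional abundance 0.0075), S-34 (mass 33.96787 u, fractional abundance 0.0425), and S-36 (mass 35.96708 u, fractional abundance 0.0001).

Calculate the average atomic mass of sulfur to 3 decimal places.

Weight each isotope mass by its fractional abundance: 0.9499 × 31.97207 + 0.0075 × 32.97146 + 0.0425 × 33.96787 + 0.0001 × 35.96708
= 30.370269 + 0.247286 + 1.443634 + 0.003597 = 32.064786 u

32.065 u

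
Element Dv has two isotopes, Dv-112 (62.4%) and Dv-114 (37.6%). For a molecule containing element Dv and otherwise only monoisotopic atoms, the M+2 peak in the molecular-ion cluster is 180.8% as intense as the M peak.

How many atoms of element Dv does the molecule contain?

3

For n independent Dv atoms, I(M+2)/I(M) = n · (abundance Dv-114) / (abundance Dv-112) = n · 0.376/0.624.
n = 1.808 × 0.624/0.376 = 3.00 ≈ 3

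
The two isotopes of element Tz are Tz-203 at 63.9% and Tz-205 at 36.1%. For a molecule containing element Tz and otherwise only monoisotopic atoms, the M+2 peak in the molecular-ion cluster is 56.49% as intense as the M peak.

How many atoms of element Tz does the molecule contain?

1

The M+2/M ratio from n Tz atoms is n · q/p = n · 0.361/0.639.
n = 0.5649 × 0.639/0.361 = 1.00 ≈ 1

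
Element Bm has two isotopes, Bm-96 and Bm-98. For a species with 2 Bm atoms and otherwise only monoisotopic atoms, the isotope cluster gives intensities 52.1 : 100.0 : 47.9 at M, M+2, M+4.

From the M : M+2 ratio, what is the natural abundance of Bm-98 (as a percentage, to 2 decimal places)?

Write p for the Bm-96 fraction. I(M+2)/I(M) = [C(2,1)·p^1·(1−p)] / p^2 = 2·(1−p)/p = 100.0/52.1 = 1.9194
(1−p)/p = 1.9194/2 = 0.9597  ⇒  p = 1/(1 + 0.9597) = 0.5103
Bm-96: 51.03%, Bm-98: 48.97%.

48.97%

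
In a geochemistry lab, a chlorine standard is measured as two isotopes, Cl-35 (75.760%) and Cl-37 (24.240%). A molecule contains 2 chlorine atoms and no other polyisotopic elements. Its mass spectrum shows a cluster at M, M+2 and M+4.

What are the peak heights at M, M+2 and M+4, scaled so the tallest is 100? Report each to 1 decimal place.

Each Cl atom is independently Cl-35 (p = 0.75760) or Cl-37 (q = 0.24240); the cluster is the binomial expansion (p + q)^2.
P(M) = 0.75760^2 = 0.573958
P(M+2) = 2 × 0.75760^1 × 0.24240^1 = 0.367284
P(M+4) = 0.24240^2 = 0.058758
The M peak is largest (0.573958); scaling to 100 gives 100.0 : 64.0 : 10.2.

100.0 : 64.0 : 10.2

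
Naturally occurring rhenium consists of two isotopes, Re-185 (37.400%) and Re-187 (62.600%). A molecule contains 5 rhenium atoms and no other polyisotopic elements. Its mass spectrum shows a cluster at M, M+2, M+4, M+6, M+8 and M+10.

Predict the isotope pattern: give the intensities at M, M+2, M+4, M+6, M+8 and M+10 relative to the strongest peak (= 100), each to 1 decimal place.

2.1 : 17.8 : 59.7 : 100.0 : 83.7 : 28.0

Each Re atom is independently Re-185 (p = 0.37400) or Re-187 (q = 0.62600); the cluster is the binomial expansion (p + q)^5.
P(M) = 0.37400^5 = 0.007317
P(M+2) = 5 × 0.37400^4 × 0.62600^1 = 0.061239
P(M+4) = 10 × 0.37400^3 × 0.62600^2 = 0.205005
P(M+6) = 10 × 0.37400^2 × 0.62600^3 = 0.343136
P(M+8) = 5 × 0.37400^1 × 0.62600^4 = 0.287170
P(M+10) = 0.62600^5 = 0.096133
The M+6 peak is largest (0.343136); scaling to 100 gives 2.1 : 17.8 : 59.7 : 100.0 : 83.7 : 28.0.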